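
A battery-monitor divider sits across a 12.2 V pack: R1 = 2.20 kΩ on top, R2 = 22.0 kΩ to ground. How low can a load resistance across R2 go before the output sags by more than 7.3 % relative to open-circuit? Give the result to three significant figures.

Output resistance R_th = R1‖R2 = (2.20 × 22.0)/24.20 = 2.000 kΩ.
The fractional drop is R_th/(R_th + R_L); requiring this ≤ 0.0730 gives R_L ≥ R_th(1/0.0730 − 1) = 2.000 × 12.70 = 25.4 kΩ.

R_L(min) ≈ 25.4 kΩ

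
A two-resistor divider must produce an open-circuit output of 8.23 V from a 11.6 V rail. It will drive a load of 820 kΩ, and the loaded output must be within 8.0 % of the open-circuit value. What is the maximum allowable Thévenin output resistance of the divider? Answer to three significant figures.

Loading drop = R_th/(R_th + R_L) ≤ 0.0800, so R_th ≤ R_L · ε/(1−ε) = 820 kΩ × 0.0800/0.9200 = 71.3 kΩ.

R_th ≤ 71.3 kΩ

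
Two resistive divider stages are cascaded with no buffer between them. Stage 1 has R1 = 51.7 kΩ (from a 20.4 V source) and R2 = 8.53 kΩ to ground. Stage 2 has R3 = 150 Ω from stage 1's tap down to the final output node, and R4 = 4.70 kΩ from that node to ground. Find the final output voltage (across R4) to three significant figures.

Stage 2 presents R3+R4 = 4850 Ω as a load on stage 1's tap.
Stage 1's lower leg becomes R2‖(R3+R4) = 3092 Ω, so V_mid = 20.4 × 3092/54790 = 1.151 V.
Stage 2 is itself unloaded: V_out = V_mid × R4/(R3+R4) = 1.151 × 4700/4850 = 1.12 V.

V_out ≈ 1.12 V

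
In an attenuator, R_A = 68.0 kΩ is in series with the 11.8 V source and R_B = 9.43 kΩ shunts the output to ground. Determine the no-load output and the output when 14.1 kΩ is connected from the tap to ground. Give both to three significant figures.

Open-circuit: V = 11.8 × 9.43/(68.0 + 9.43) = 1.44 V.
With the load, R_B becomes R_B‖R_L = 5.651 kΩ, so V = 11.8 × 5.651/73.65 = 0.905 V.

Unloaded: 1.44 V; loaded: 0.905 V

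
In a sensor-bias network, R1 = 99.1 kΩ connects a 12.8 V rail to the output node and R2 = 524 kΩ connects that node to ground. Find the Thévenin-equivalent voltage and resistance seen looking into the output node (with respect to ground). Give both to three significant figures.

V_th is the open-circuit tap voltage: 12.8 × 524/(99.1 + 524) = 10.8 V.
With the supply zeroed, R1 and R2 appear in parallel from the tap: R_th = R1‖R2 = (99.1 × 524)/623.1 = 83.3 kΩ.

V_th = 10.8 V, R_th = 83.3 kΩ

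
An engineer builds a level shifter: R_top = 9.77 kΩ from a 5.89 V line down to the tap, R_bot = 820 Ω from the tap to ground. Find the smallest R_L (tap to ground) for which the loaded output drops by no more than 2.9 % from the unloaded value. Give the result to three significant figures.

R_L(min) ≈ 25.3 kΩ

Output resistance R_th = R_top‖R_bot = (9770 × 820)/10590 = 756.5 Ω.
The fractional drop is R_th/(R_th + R_L); requiring this ≤ 0.0290 gives R_L ≥ R_th(1/0.0290 − 1) = 756.5 × 33.48 = 25.3 kΩ.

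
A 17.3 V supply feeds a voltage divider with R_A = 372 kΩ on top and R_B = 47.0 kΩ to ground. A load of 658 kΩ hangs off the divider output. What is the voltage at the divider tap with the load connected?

V_out ≈ 1.82 V

The load sits in parallel with R_B: R_B‖R_L = (47.0 × 658) / (47.0 + 658) = 43.87 kΩ.
V_out = 17.3 × 43.87 / (372 + 43.87) = 17.3 × 43.87/415.9 = 1.82 V.
(Unloaded it would have been 1.94 V.)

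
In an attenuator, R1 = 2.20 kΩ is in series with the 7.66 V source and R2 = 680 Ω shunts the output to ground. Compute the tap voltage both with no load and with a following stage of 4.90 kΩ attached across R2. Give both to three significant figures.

Open-circuit: V = 7.66 × 680/(2200 + 680) = 1.81 V.
With the load, R2 becomes R2‖R_L = 597.1 Ω, so V = 7.66 × 597.1/2797 = 1.64 V.

Unloaded: 1.81 V; loaded: 1.64 V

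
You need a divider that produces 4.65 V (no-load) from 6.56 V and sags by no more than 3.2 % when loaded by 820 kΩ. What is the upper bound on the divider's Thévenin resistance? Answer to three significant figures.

Loading drop = R_th/(R_th + R_L) ≤ 0.0320, so R_th ≤ R_L · ε/(1−ε) = 820 kΩ × 0.0320/0.9680 = 27.1 kΩ.
(Any R1, R2 with R2/(R1+R2) = 0.709 and R1‖R2 ≤ 27.1 kΩ will meet the spec.)

R_th ≤ 27.1 kΩ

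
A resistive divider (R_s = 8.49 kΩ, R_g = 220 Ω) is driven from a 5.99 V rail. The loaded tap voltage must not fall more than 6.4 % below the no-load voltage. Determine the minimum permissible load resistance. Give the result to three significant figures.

R_L(min) ≈ 3.14 kΩ

Output resistance R_th = R_s‖R_g = (8490 × 220)/8710 = 214.4 Ω.
The fractional drop is R_th/(R_th + R_L); requiring this ≤ 0.0640 gives R_L ≥ R_th(1/0.0640 − 1) = 214.4 × 14.62 = 3.14 kΩ.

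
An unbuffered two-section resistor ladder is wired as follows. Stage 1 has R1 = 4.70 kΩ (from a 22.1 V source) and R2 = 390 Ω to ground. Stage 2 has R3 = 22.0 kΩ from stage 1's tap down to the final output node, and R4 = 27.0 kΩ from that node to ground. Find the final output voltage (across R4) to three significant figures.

V_out ≈ 0.926 V

Stage 2 presents R3+R4 = 49000 Ω as a load on stage 1's tap.
Stage 1's lower leg becomes R2‖(R3+R4) = 386.9 Ω, so V_mid = 22.1 × 386.9/5087 = 1.681 V.
Stage 2 is itself unloaded: V_out = V_mid × R4/(R3+R4) = 1.681 × 27000/49000 = 0.926 V.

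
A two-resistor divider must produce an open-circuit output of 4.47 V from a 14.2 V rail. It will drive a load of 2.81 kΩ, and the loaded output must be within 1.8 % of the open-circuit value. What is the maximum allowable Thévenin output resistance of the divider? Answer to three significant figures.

R_th ≤ 51.5 Ω

Loading drop = R_th/(R_th + R_L) ≤ 0.0180, so R_th ≤ R_L · ε/(1−ε) = 2.81 kΩ × 0.0180/0.9820 = 51.5 Ω.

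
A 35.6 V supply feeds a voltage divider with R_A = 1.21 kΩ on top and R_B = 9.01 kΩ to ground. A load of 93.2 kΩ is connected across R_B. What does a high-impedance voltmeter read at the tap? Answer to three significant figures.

V_out ≈ 31.0 V

The load sits in parallel with R_B: R_B‖R_L = (9.01 × 93.2) / (9.01 + 93.2) = 8.216 kΩ.
V_out = 35.6 × 8.216 / (1.21 + 8.216) = 35.6 × 8.216/9.426 = 31.0 V.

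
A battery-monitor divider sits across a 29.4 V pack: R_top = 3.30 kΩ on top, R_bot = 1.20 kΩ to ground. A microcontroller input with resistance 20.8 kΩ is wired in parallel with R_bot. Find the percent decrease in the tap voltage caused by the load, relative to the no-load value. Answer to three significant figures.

4.06 %

The divider's output (Thévenin) resistance is R_top‖R_bot = 0.8800 kΩ.
Fractional drop under load = R_th/(R_th + R_L) = 0.8800 / (0.8800 + 20.8) = 0.04059.
So the output falls by 4.06 %.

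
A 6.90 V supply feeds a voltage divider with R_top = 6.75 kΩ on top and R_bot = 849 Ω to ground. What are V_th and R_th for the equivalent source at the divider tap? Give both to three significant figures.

V_th = 0.771 V, R_th = 754 Ω

V_th is the open-circuit tap voltage: 6.90 × 849/(6750 + 849) = 0.771 V.
With the supply zeroed, R_top and R_bot appear in parallel from the tap: R_th = R_top‖R_bot = (6750 × 849)/7599 = 754 Ω.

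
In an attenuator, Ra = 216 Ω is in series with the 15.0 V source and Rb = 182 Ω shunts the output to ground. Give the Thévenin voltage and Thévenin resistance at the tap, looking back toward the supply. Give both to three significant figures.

V_th = 6.86 V, R_th = 98.8 Ω

V_th is the open-circuit tap voltage: 15.0 × 182/(216 + 182) = 6.86 V.
With the supply zeroed, Ra and Rb appear in parallel from the tap: R_th = Ra‖Rb = (216 × 182)/398.0 = 98.8 Ω.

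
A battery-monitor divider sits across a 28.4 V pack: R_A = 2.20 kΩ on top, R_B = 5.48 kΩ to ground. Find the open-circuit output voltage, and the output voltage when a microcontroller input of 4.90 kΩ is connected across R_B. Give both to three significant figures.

Open-circuit: V = 28.4 × 5.48/(2.20 + 5.48) = 20.3 V.
With the load, R_B becomes R_B‖R_L = 2.587 kΩ, so V = 28.4 × 2.587/4.787 = 15.3 V.

Unloaded: 20.3 V; loaded: 15.3 V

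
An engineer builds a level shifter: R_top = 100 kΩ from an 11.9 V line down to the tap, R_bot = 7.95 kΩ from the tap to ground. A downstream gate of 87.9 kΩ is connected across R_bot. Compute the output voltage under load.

The load sits in parallel with R_bot: R_bot‖R_L = (7.95 × 87.9) / (7.95 + 87.9) = 7.291 kΩ.
V_out = 11.9 × 7.291 / (100 + 7.291) = 11.9 × 7.291/107.3 = 0.809 V.

V_out ≈ 0.809 V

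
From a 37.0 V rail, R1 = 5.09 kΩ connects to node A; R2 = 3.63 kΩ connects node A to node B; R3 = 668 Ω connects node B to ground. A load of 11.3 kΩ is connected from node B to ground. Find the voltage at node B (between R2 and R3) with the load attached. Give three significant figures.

V ≈ 2.50 V

At node B, R3 is in parallel with the load: R3‖R_L = 630.7 Ω.
Below node A the resistance is R2 + (R3‖R_L) = 4261 Ω, so V_A = 37.0 × 4261/9351 = 16.86 V.
Then V_B = V_A × (R3‖R_L)/(R2 + R3‖R_L) = 16.86 × 630.7/4261 = 2.50 V.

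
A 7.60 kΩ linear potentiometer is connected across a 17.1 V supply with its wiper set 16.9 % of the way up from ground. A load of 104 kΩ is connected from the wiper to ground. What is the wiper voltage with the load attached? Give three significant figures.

V ≈ 2.86 V

The wiper splits the pot into (1−α)R = 6.316 kΩ above and αR = 1.284 kΩ below.
Lower section ‖ load = 1.269 kΩ.
V_wiper = 17.1 × 1.269/(6.316 + 1.269) = 2.86 V.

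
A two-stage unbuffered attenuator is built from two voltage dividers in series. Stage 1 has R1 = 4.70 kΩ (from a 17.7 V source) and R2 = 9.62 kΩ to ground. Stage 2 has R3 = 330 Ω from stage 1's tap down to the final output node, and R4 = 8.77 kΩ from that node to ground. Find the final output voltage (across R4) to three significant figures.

V_out ≈ 8.51 V

Stage 2 presents R3+R4 = 9100 Ω as a load on stage 1's tap.
Stage 1's lower leg becomes R2‖(R3+R4) = 4676 Ω, so V_mid = 17.7 × 4676/9376 = 8.828 V.
Stage 2 is itself unloaded: V_out = V_mid × R4/(R3+R4) = 8.828 × 8770/9100 = 8.51 V.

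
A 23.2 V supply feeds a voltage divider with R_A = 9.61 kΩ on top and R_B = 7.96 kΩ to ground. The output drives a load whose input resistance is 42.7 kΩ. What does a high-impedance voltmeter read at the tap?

V_out ≈ 9.54 V

The load sits in parallel with R_B: R_B‖R_L = (7.96 × 42.7) / (7.96 + 42.7) = 6.709 kΩ.
V_out = 23.2 × 6.709 / (9.61 + 6.709) = 23.2 × 6.709/16.32 = 9.54 V.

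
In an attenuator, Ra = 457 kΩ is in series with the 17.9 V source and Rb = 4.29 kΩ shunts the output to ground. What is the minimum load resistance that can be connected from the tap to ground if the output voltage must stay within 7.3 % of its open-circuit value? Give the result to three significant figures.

Output resistance R_th = Ra‖Rb = (457 × 4.29)/461.3 = 4.250 kΩ.
The fractional drop is R_th/(R_th + R_L); requiring this ≤ 0.0730 gives R_L ≥ R_th(1/0.0730 − 1) = 4.250 × 12.70 = 54.0 kΩ.

R_L(min) ≈ 54.0 kΩ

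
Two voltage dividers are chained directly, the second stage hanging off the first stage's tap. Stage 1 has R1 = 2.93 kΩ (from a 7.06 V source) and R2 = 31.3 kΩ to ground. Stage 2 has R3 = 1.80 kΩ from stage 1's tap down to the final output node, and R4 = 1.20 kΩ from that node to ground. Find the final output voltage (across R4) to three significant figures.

Stage 2 presents R3+R4 = 3.000 kΩ as a load on stage 1's tap.
Stage 1's lower leg becomes R2‖(R3+R4) = 2.738 kΩ, so V_mid = 7.06 × 2.738/5.668 = 3.410 V.
Stage 2 is itself unloaded: V_out = V_mid × R4/(R3+R4) = 3.410 × 1.20/3.000 = 1.36 V.

V_out ≈ 1.36 V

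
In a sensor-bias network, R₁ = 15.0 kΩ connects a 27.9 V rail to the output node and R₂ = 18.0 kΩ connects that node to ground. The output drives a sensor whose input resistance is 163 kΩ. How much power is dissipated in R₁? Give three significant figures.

Total resistance from the source is R₁ + (R₂‖R_L) = 31.21 kΩ, so I = 27.9/31.21 kΩ = 0.8939 mA.
P = I²·R₁ = (0.8939 mA)² × 15.0 kΩ = 12.0 mW.

P ≈ 12.0 mW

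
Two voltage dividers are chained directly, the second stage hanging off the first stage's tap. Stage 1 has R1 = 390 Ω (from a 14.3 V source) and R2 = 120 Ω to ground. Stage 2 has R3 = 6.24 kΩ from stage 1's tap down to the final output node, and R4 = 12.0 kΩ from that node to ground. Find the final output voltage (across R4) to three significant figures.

Stage 2 presents R3+R4 = 18240 Ω as a load on stage 1's tap.
Stage 1's lower leg becomes R2‖(R3+R4) = 119.2 Ω, so V_mid = 14.3 × 119.2/509.2 = 3.348 V.
Stage 2 is itself unloaded: V_out = V_mid × R4/(R3+R4) = 3.348 × 12000/18240 = 2.20 V.

V_out ≈ 2.20 V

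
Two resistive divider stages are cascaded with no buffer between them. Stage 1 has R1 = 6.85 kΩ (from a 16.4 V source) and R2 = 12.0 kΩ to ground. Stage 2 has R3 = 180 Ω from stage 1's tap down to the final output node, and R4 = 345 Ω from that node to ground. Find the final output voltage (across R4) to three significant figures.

V_out ≈ 0.737 V

Stage 2 presents R3+R4 = 525.0 Ω as a load on stage 1's tap.
Stage 1's lower leg becomes R2‖(R3+R4) = 503.0 Ω, so V_mid = 16.4 × 503.0/7353 = 1.122 V.
Stage 2 is itself unloaded: V_out = V_mid × R4/(R3+R4) = 1.122 × 345/525.0 = 0.737 V.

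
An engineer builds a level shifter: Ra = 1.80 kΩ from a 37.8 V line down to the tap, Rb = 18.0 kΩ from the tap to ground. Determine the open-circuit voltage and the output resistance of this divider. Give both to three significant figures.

V_th is the open-circuit tap voltage: 37.8 × 18.0/(1.80 + 18.0) = 34.4 V.
With the supply zeroed, Ra and Rb appear in parallel from the tap: R_th = Ra‖Rb = (1.80 × 18.0)/19.80 = 1.64 kΩ.

V_th = 34.4 V, R_th = 1.64 kΩ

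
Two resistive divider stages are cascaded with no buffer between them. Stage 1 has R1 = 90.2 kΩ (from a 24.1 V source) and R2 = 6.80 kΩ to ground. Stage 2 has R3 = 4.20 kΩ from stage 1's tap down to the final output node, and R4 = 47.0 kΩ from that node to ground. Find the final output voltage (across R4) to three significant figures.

Stage 2 presents R3+R4 = 51.20 kΩ as a load on stage 1's tap.
Stage 1's lower leg becomes R2‖(R3+R4) = 6.003 kΩ, so V_mid = 24.1 × 6.003/96.20 = 1.504 V.
Stage 2 is itself unloaded: V_out = V_mid × R4/(R3+R4) = 1.504 × 47.0/51.20 = 1.38 V.

V_out ≈ 1.38 V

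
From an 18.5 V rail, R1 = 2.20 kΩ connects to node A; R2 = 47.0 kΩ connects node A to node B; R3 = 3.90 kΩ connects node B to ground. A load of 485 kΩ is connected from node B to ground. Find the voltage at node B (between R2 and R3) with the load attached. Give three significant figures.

V ≈ 1.35 V

At node B, R3 is in parallel with the load: R3‖R_L = 3.869 kΩ.
Below node A the resistance is R2 + (R3‖R_L) = 50.87 kΩ, so V_A = 18.5 × 50.87/53.07 = 17.73 V.
Then V_B = V_A × (R3‖R_L)/(R2 + R3‖R_L) = 17.73 × 3.869/50.87 = 1.35 V.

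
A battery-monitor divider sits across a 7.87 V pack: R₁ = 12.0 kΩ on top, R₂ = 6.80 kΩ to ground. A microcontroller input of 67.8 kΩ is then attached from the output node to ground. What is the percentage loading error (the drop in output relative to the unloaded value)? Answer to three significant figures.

6.02 %

The divider's output (Thévenin) resistance is R₁‖R₂ = 4.340 kΩ.
Fractional drop under load = R_th/(R_th + R_L) = 4.340 / (4.340 + 67.8) = 0.06017.
So the output falls by 6.02 %.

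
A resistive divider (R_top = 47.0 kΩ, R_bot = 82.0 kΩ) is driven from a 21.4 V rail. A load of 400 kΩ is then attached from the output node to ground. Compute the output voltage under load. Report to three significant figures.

The load sits in parallel with R_bot: R_bot‖R_L = (82.0 × 400) / (82.0 + 400) = 68.05 kΩ.
V_out = 21.4 × 68.05 / (47.0 + 68.05) = 21.4 × 68.05/115.0 = 12.7 V.

V_out ≈ 12.7 V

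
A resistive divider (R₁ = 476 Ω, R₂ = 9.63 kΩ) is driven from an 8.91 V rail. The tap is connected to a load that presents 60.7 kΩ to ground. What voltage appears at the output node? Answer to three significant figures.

The load sits in parallel with R₂: R₂‖R_L = (9630 × 60700) / (9630 + 60700) = 8311 Ω.
V_out = 8.91 × 8311 / (476 + 8311) = 8.91 × 8311/8787 = 8.43 V.

V_out ≈ 8.43 V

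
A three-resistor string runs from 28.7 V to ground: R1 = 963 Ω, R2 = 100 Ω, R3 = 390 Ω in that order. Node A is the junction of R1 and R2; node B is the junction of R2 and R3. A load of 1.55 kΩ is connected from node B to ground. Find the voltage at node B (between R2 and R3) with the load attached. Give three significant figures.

At node B, R3 is in parallel with the load: R3‖R_L = 311.6 Ω.
Below node A the resistance is R2 + (R3‖R_L) = 411.6 Ω, so V_A = 28.7 × 411.6/1375 = 8.594 V.
Then V_B = V_A × (R3‖R_L)/(R2 + R3‖R_L) = 8.594 × 311.6/411.6 = 6.51 V.

V ≈ 6.51 V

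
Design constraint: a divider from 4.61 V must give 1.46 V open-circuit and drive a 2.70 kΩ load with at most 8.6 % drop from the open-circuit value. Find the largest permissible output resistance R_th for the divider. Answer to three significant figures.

Loading drop = R_th/(R_th + R_L) ≤ 0.0860, so R_th ≤ R_L · ε/(1−ε) = 2.70 kΩ × 0.0860/0.9140 = 254 Ω.

R_th ≤ 254 Ω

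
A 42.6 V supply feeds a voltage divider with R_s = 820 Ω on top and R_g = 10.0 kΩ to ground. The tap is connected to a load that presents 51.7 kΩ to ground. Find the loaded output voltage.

V_out ≈ 38.8 V

The load sits in parallel with R_g: R_g‖R_L = (10000 × 51700) / (10000 + 51700) = 8379 Ω.
V_out = 42.6 × 8379 / (820 + 8379) = 42.6 × 8379/9199 = 38.8 V.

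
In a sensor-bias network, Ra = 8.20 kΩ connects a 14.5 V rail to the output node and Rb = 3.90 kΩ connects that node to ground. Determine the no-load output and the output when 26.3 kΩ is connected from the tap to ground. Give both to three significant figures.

Unloaded: 4.67 V; loaded: 4.25 V

Open-circuit: V = 14.5 × 3.90/(8.20 + 3.90) = 4.67 V.
With the load, Rb becomes Rb‖R_L = 3.396 kΩ, so V = 14.5 × 3.396/11.60 = 4.25 V.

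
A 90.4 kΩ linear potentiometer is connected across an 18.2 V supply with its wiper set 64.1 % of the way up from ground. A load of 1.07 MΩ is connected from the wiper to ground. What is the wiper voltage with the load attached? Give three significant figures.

V ≈ 11.4 V

The wiper splits the pot into (1−α)R = 32.45 kΩ above and αR = 57.95 kΩ below.
Lower section ‖ load = 54.97 kΩ.
V_wiper = 18.2 × 54.97/(32.45 + 54.97) = 11.4 V.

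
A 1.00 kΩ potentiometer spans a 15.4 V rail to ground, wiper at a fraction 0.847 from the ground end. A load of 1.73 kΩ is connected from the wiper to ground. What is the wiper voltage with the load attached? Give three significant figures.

V ≈ 12.1 V

The wiper splits the pot into (1−α)R = 153.0 Ω above and αR = 847.0 Ω below.
Lower section ‖ load = 568.6 Ω.
V_wiper = 15.4 × 568.6/(153.0 + 568.6) = 12.1 V.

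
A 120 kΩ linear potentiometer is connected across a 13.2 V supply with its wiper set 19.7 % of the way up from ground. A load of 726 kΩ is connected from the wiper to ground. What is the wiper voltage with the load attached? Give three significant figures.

V ≈ 2.53 V

The wiper splits the pot into (1−α)R = 96.36 kΩ above and αR = 23.64 kΩ below.
Lower section ‖ load = 22.89 kΩ.
V_wiper = 13.2 × 22.89/(96.36 + 22.89) = 2.53 V.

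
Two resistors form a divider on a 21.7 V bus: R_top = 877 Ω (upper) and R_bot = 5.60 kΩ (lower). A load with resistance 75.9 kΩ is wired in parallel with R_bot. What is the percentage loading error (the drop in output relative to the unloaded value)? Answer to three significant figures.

0.989 %

The divider's output (Thévenin) resistance is R_top‖R_bot = 758.3 Ω.
Fractional drop under load = R_th/(R_th + R_L) = 758.3 / (758.3 + 75900) = 0.009891.
So the output falls by 0.989 %.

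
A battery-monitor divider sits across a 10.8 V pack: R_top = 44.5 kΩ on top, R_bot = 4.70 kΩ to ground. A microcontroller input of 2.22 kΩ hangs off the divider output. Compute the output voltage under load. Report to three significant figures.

V_out ≈ 0.354 V

The load sits in parallel with R_bot: R_bot‖R_L = (4.70 × 2.22) / (4.70 + 2.22) = 1.508 kΩ.
V_out = 10.8 × 1.508 / (44.5 + 1.508) = 10.8 × 1.508/46.01 = 0.354 V.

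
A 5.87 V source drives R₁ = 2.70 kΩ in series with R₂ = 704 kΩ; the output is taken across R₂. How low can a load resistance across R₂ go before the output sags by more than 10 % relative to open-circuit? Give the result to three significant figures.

R_L(min) ≈ 24.2 kΩ

Output resistance R_th = R₁‖R₂ = (2.70 × 704)/706.7 = 2.690 kΩ.
The fractional drop is R_th/(R_th + R_L); requiring this ≤ 0.100 gives R_L ≥ R_th(1/0.100 − 1) = 2.690 × 9.000 = 24.2 kΩ.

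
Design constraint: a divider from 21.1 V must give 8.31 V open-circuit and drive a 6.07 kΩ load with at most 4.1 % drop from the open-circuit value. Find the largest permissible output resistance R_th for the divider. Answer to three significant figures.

R_th ≤ 260 Ω

Loading drop = R_th/(R_th + R_L) ≤ 0.0410, so R_th ≤ R_L · ε/(1−ε) = 6.07 kΩ × 0.0410/0.9590 = 260 Ω.
(Any R1, R2 with R2/(R1+R2) = 0.394 and R1‖R2 ≤ 260 Ω will meet the spec.)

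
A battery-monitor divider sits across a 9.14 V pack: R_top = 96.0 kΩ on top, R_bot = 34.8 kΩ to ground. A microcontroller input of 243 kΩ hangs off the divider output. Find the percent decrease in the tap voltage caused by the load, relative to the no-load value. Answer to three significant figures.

Unloaded V = 9.14 × 34.8/130.8 = 2.4317 V.
Loaded: R_bot‖R_L = 30.44 kΩ, giving V = 9.14 × 30.44/126.4 = 2.2005 V.
Drop = (2.4317 − 2.2005) / 2.4317 = 9.51 %.

9.51 %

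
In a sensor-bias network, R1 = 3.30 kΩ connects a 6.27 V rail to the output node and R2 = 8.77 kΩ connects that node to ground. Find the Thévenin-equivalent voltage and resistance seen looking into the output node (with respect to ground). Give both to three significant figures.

V_th = 4.56 V, R_th = 2.40 kΩ

V_th is the open-circuit tap voltage: 6.27 × 8.77/(3.30 + 8.77) = 4.56 V.
With the supply zeroed, R1 and R2 appear in parallel from the tap: R_th = R1‖R2 = (3.30 × 8.77)/12.07 = 2.40 kΩ.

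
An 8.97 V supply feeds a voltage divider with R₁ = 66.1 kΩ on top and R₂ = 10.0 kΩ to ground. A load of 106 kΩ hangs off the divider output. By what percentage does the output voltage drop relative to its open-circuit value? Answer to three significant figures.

7.57 %

The divider's output (Thévenin) resistance is R₁‖R₂ = 8.686 kΩ.
Fractional drop under load = R_th/(R_th + R_L) = 8.686 / (8.686 + 106) = 0.07574.
So the output falls by 7.57 %.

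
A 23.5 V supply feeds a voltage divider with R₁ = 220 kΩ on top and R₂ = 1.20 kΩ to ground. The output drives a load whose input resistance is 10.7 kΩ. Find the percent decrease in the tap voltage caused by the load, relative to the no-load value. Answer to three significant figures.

10.0 %

Unloaded V = 23.5 × 1.20/221.2 = 0.12749 V.
Loaded: R₂‖R_L = 1.079 kΩ, giving V = 23.5 × 1.079/221.1 = 0.11469 V.
Drop = (0.12749 − 0.11469) / 0.12749 = 10.0 %.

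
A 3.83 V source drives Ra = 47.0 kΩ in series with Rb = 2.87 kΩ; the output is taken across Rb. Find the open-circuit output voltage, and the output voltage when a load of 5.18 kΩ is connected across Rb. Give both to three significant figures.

Open-circuit: V = 3.83 × 2.87/(47.0 + 2.87) = 0.220 V.
With the load, Rb becomes Rb‖R_L = 1.847 kΩ, so V = 3.83 × 1.847/48.85 = 0.145 V.

Unloaded: 0.220 V; loaded: 0.145 V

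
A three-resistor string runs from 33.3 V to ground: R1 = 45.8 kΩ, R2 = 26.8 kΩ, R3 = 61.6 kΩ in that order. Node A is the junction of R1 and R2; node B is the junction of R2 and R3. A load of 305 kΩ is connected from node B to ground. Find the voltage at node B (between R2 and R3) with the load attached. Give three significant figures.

V ≈ 13.8 V

At node B, R3 is in parallel with the load: R3‖R_L = 51.25 kΩ.
Below node A the resistance is R2 + (R3‖R_L) = 78.05 kΩ, so V_A = 33.3 × 78.05/123.8 = 20.99 V.
Then V_B = V_A × (R3‖R_L)/(R2 + R3‖R_L) = 20.99 × 51.25/78.05 = 13.8 V.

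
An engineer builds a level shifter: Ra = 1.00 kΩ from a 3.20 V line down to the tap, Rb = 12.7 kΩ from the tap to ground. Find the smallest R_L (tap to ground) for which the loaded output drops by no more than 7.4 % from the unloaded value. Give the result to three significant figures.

R_L(min) ≈ 11.6 kΩ

Output resistance R_th = Ra‖Rb = (1000 × 12700)/13700 = 927.0 Ω.
The fractional drop is R_th/(R_th + R_L); requiring this ≤ 0.0740 gives R_L ≥ R_th(1/0.0740 − 1) = 927.0 × 12.51 = 11.6 kΩ.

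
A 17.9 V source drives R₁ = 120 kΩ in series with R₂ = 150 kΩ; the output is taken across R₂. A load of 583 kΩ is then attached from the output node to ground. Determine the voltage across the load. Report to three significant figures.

The load sits in parallel with R₂: R₂‖R_L = (150 × 583) / (150 + 583) = 119.3 kΩ.
V_out = 17.9 × 119.3 / (120 + 119.3) = 17.9 × 119.3/239.3 = 8.92 V.
(Unloaded it would have been 9.94 V.)

V_out ≈ 8.92 V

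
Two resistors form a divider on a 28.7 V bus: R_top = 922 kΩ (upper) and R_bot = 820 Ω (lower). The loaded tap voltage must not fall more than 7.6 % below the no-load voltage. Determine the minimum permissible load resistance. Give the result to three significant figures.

Output resistance R_th = R_top‖R_bot = (922000 × 820)/922800 = 819.3 Ω.
The fractional drop is R_th/(R_th + R_L); requiring this ≤ 0.0760 gives R_L ≥ R_th(1/0.0760 − 1) = 819.3 × 12.16 = 9.96 kΩ.

R_L(min) ≈ 9.96 kΩ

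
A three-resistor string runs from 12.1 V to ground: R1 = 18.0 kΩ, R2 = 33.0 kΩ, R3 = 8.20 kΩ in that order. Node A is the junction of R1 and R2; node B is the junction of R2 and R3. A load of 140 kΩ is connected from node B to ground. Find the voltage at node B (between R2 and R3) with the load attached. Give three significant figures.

V ≈ 1.60 V

At node B, R3 is in parallel with the load: R3‖R_L = 7.746 kΩ.
Below node A the resistance is R2 + (R3‖R_L) = 40.75 kΩ, so V_A = 12.1 × 40.75/58.75 = 8.393 V.
Then V_B = V_A × (R3‖R_L)/(R2 + R3‖R_L) = 8.393 × 7.746/40.75 = 1.60 V.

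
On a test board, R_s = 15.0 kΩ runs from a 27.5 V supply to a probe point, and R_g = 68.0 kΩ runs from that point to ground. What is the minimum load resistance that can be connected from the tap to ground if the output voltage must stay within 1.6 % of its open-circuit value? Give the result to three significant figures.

R_L(min) ≈ 756 kΩ

Output resistance R_th = R_s‖R_g = (15.0 × 68.0)/83.00 = 12.29 kΩ.
The fractional drop is R_th/(R_th + R_L); requiring this ≤ 0.0160 gives R_L ≥ R_th(1/0.0160 − 1) = 12.29 × 61.50 = 756 kΩ.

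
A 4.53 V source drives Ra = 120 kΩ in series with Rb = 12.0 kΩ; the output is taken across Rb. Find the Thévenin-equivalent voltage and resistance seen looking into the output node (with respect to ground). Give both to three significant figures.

V_th is the open-circuit tap voltage: 4.53 × 12.0/(120 + 12.0) = 0.412 V.
With the supply zeroed, Ra and Rb appear in parallel from the tap: R_th = Ra‖Rb = (120 × 12.0)/132.0 = 10.9 kΩ.

V_th = 0.412 V, R_th = 10.9 kΩ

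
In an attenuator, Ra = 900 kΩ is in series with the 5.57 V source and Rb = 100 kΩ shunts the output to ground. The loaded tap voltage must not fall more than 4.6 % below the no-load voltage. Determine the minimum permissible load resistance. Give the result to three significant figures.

R_L(min) ≈ 1.87 MΩ

Output resistance R_th = Ra‖Rb = (900 × 100)/1000 = 90.00 kΩ.
The fractional drop is R_th/(R_th + R_L); requiring this ≤ 0.0460 gives R_L ≥ R_th(1/0.0460 − 1) = 90.00 × 20.74 = 1.87 MΩ.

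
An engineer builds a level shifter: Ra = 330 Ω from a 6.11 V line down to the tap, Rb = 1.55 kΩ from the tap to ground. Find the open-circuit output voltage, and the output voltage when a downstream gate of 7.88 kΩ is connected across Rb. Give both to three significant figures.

Open-circuit: V = 6.11 × 1550/(330 + 1550) = 5.04 V.
With the load, Rb becomes Rb‖R_L = 1295 Ω, so V = 6.11 × 1295/1625 = 4.87 V.

Unloaded: 5.04 V; loaded: 4.87 V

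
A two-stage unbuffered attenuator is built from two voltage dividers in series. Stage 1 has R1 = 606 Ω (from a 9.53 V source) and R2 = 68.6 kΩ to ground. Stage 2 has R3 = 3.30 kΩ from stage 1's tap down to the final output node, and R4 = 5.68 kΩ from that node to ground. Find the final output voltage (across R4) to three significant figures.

V_out ≈ 5.60 V

Stage 2 presents R3+R4 = 8980 Ω as a load on stage 1's tap.
Stage 1's lower leg becomes R2‖(R3+R4) = 7941 Ω, so V_mid = 9.53 × 7941/8547 = 8.854 V.
Stage 2 is itself unloaded: V_out = V_mid × R4/(R3+R4) = 8.854 × 5680/8980 = 5.60 V.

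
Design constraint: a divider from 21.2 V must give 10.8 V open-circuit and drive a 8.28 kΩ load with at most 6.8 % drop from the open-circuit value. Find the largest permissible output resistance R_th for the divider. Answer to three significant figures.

R_th ≤ 604 Ω

Loading drop = R_th/(R_th + R_L) ≤ 0.0680, so R_th ≤ R_L · ε/(1−ε) = 8.28 kΩ × 0.0680/0.9320 = 604 Ω.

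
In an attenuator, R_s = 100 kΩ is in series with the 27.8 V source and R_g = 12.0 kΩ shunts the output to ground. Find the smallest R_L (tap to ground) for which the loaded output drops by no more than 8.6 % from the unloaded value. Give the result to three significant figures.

Output resistance R_th = R_s‖R_g = (100 × 12.0)/112.0 = 10.71 kΩ.
The fractional drop is R_th/(R_th + R_L); requiring this ≤ 0.0860 gives R_L ≥ R_th(1/0.0860 − 1) = 10.71 × 10.63 = 114 kΩ.

R_L(min) ≈ 114 kΩ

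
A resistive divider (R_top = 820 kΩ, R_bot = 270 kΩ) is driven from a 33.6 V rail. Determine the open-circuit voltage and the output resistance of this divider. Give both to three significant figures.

V_th is the open-circuit tap voltage: 33.6 × 270/(820 + 270) = 8.32 V.
With the supply zeroed, R_top and R_bot appear in parallel from the tap: R_th = R_top‖R_bot = (820 × 270)/1090 = 203 kΩ.

V_th = 8.32 V, R_th = 203 kΩ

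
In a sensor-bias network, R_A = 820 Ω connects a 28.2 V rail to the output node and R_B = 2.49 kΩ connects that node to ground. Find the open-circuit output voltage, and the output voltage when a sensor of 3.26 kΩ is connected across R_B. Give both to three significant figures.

Open-circuit: V = 28.2 × 2490/(820 + 2490) = 21.2 V.
With the load, R_B becomes R_B‖R_L = 1412 Ω, so V = 28.2 × 1412/2232 = 17.8 V.

Unloaded: 21.2 V; loaded: 17.8 V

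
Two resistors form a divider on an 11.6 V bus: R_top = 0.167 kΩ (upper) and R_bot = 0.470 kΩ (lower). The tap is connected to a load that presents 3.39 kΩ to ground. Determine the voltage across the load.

The load sits in parallel with R_bot: R_bot‖R_L = (470 × 3390) / (470 + 3390) = 412.8 Ω.
V_out = 11.6 × 412.8 / (167 + 412.8) = 11.6 × 412.8/579.8 = 8.26 V.
(Unloaded it would have been 8.56 V.)

V_out ≈ 8.26 V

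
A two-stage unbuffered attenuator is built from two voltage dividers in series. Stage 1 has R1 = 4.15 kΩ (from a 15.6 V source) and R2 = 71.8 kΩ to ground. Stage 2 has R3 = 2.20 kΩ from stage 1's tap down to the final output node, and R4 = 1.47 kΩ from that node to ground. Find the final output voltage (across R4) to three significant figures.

Stage 2 presents R3+R4 = 3.670 kΩ as a load on stage 1's tap.
Stage 1's lower leg becomes R2‖(R3+R4) = 3.492 kΩ, so V_mid = 15.6 × 3.492/7.642 = 7.128 V.
Stage 2 is itself unloaded: V_out = V_mid × R4/(R3+R4) = 7.128 × 1.47/3.670 = 2.86 V.

V_out ≈ 2.86 V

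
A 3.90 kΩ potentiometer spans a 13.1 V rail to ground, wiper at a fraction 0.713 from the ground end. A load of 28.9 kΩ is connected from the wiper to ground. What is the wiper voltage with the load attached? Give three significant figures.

V ≈ 9.09 V

The wiper splits the pot into (1−α)R = 1.119 kΩ above and αR = 2.781 kΩ below.
Lower section ‖ load = 2.537 kΩ.
V_wiper = 13.1 × 2.537/(1.119 + 2.537) = 9.09 V.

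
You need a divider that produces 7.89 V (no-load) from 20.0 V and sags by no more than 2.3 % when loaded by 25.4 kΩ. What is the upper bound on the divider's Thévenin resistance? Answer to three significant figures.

Loading drop = R_th/(R_th + R_L) ≤ 0.0230, so R_th ≤ R_L · ε/(1−ε) = 25.4 kΩ × 0.0230/0.9770 = 598 Ω.
(Any R1, R2 with R2/(R1+R2) = 0.394 and R1‖R2 ≤ 598 Ω will meet the spec.)

R_th ≤ 598 Ω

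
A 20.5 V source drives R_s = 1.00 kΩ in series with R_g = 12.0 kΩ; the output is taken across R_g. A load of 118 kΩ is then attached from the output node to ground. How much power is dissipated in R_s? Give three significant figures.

Total resistance from the source is R_s + (R_g‖R_L) = 11.89 kΩ, so I = 20.5/11.89 kΩ = 1.724 mA.
P = I²·R_s = (1.724 mA)² × 1.00 kΩ = 2.97 mW.

P ≈ 2.97 mW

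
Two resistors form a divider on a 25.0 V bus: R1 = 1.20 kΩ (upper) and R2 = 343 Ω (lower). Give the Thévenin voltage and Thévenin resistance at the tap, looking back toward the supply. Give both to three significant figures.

V_th = 5.56 V, R_th = 267 Ω

V_th is the open-circuit tap voltage: 25.0 × 343/(1200 + 343) = 5.56 V.
With the supply zeroed, R1 and R2 appear in parallel from the tap: R_th = R1‖R2 = (1200 × 343)/1543 = 267 Ω.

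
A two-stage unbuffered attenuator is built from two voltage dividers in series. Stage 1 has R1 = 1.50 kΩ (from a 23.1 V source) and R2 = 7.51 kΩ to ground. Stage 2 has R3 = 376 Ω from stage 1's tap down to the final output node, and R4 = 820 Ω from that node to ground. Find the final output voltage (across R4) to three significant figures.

Stage 2 presents R3+R4 = 1196 Ω as a load on stage 1's tap.
Stage 1's lower leg becomes R2‖(R3+R4) = 1032 Ω, so V_mid = 23.1 × 1032/2532 = 9.414 V.
Stage 2 is itself unloaded: V_out = V_mid × R4/(R3+R4) = 9.414 × 820/1196 = 6.45 V.

V_out ≈ 6.45 V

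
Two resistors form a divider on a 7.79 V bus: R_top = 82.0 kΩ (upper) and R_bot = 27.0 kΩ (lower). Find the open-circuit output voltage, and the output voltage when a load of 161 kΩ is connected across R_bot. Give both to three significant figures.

Open-circuit: V = 7.79 × 27.0/(82.0 + 27.0) = 1.93 V.
With the load, R_bot becomes R_bot‖R_L = 23.12 kΩ, so V = 7.79 × 23.12/105.1 = 1.71 V.

Unloaded: 1.93 V; loaded: 1.71 V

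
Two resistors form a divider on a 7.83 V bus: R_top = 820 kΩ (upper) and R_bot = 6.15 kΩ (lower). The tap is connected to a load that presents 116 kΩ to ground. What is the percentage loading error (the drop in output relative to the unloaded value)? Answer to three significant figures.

5.00 %

The divider's output (Thévenin) resistance is R_top‖R_bot = 6.104 kΩ.
Fractional drop under load = R_th/(R_th + R_L) = 6.104 / (6.104 + 116) = 0.04999.
So the output falls by 5.00 %.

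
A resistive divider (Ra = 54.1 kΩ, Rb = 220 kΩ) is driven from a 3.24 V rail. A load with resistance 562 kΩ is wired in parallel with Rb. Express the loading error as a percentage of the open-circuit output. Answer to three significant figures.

The divider's output (Thévenin) resistance is Ra‖Rb = 43.42 kΩ.
Fractional drop under load = R_th/(R_th + R_L) = 43.42 / (43.42 + 562) = 0.07172.
So the output falls by 7.17 %.

7.17 %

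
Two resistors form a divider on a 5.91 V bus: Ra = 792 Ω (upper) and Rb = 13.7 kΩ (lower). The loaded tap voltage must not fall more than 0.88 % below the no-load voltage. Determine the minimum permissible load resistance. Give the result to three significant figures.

R_L(min) ≈ 84.3 kΩ

Output resistance R_th = Ra‖Rb = (792 × 13700)/14490 = 748.7 Ω.
The fractional drop is R_th/(R_th + R_L); requiring this ≤ 0.00880 gives R_L ≥ R_th(1/0.00880 − 1) = 748.7 × 112.6 = 84.3 kΩ.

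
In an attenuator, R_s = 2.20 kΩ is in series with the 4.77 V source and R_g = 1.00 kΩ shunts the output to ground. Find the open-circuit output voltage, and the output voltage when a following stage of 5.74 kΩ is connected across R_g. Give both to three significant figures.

Open-circuit: V = 4.77 × 1.00/(2.20 + 1.00) = 1.49 V.
With the load, R_g becomes R_g‖R_L = 0.8516 kΩ, so V = 4.77 × 0.8516/3.052 = 1.33 V.

Unloaded: 1.49 V; loaded: 1.33 V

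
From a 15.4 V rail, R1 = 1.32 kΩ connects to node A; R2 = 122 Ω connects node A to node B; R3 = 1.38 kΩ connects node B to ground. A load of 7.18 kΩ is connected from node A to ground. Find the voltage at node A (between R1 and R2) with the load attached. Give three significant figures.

V ≈ 7.47 V

Below node A the series string R2+R3 = 1502 Ω sits in parallel with the 7180 Ω load: 1242 Ω.
V_A = 15.4 × 1242/(1320 + 1242) = 7.47 V.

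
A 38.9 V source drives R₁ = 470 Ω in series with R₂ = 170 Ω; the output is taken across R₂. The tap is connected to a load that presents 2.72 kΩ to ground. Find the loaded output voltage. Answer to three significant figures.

The load sits in parallel with R₂: R₂‖R_L = (170 × 2720) / (170 + 2720) = 160.0 Ω.
V_out = 38.9 × 160.0 / (470 + 160.0) = 38.9 × 160.0/630.0 = 9.88 V.

V_out ≈ 9.88 V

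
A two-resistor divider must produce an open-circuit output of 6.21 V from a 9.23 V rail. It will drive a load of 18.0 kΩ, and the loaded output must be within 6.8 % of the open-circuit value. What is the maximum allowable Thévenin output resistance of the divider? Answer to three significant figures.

Loading drop = R_th/(R_th + R_L) ≤ 0.0680, so R_th ≤ R_L · ε/(1−ε) = 18.0 kΩ × 0.0680/0.9320 = 1.31 kΩ.
(Any R1, R2 with R2/(R1+R2) = 0.673 and R1‖R2 ≤ 1.31 kΩ will meet the spec.)

R_th ≤ 1.31 kΩ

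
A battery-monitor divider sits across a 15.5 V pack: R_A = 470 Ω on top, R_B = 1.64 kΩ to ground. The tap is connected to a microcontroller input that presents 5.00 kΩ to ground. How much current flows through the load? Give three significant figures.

R_B‖R_L = 1235 Ω; V_out = 15.5 × 1235/1705 = 11.23 V.
I_L = V_out / R_L = 11.23 / 5.00 kΩ = 2.25 mA.

I_L ≈ 2.25 mA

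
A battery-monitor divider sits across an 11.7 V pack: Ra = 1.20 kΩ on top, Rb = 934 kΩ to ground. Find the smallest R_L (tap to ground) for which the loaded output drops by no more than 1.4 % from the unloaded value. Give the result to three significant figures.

Output resistance R_th = Ra‖Rb = (1.20 × 934)/935.2 = 1.198 kΩ.
The fractional drop is R_th/(R_th + R_L); requiring this ≤ 0.0140 gives R_L ≥ R_th(1/0.0140 − 1) = 1.198 × 70.43 = 84.4 kΩ.

R_L(min) ≈ 84.4 kΩ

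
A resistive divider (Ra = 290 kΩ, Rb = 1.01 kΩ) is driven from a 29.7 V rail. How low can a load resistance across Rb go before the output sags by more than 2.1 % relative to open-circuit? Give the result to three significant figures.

Output resistance R_th = Ra‖Rb = (290 × 1.01)/291.0 = 1.006 kΩ.
The fractional drop is R_th/(R_th + R_L); requiring this ≤ 0.0210 gives R_L ≥ R_th(1/0.0210 − 1) = 1.006 × 46.62 = 46.9 kΩ.

R_L(min) ≈ 46.9 kΩ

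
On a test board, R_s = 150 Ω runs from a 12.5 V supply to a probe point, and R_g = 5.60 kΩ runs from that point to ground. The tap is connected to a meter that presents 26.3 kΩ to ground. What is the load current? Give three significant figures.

R_g‖R_L = 4617 Ω; V_out = 12.5 × 4617/4767 = 12.11 V.
I_L = V_out / R_L = 12.11 / 26.3 kΩ = 0.460 mA.

I_L ≈ 0.460 mA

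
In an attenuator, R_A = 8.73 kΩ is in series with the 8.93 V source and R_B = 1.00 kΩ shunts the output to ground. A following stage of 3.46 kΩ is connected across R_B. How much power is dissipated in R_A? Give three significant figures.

P ≈ 7.70 mW

Total resistance from the source is R_A + (R_B‖R_L) = 9.506 kΩ, so I = 8.93/9.506 kΩ = 0.9394 mA.
P = I²·R_A = (0.9394 mA)² × 8.73 kΩ = 7.70 mW.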